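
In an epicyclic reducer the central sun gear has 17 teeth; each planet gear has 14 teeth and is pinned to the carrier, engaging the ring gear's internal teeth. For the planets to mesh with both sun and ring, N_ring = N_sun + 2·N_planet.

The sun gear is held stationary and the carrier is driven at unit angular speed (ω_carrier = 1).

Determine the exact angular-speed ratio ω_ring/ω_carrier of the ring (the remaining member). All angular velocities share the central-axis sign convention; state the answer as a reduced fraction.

N_ring = 17 + 2·14 = 45
17(ω_s−ω_c) = −45(ω_r−ω_c),  ω_s=0, ω_c=1
ω_r = 1 − (17/45)(0−1) = 62/45
ω_r/ω_c = 62/45

62/45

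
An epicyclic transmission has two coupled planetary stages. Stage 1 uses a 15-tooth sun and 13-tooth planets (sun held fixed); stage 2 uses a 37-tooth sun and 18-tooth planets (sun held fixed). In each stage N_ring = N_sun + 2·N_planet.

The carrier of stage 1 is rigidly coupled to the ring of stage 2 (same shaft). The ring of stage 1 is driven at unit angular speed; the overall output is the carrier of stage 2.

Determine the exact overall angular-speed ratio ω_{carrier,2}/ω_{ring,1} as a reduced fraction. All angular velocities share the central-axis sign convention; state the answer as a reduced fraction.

2993/6160

Stage 1: N_ring = 15 + 2·13 = 41
Stage 1: 15(ω_s−ω_c) = −41(ω_r−ω_c),  ω_s=0, ω_r=1
Stage 1: 15(0−ω_c) = −41(1−ω_c)  ⇒  56ω_c = 41  ⇒  ω_c = 41/56
  ⇒ ω_c¹/ω_r¹ = 41/56
Stage 2: N_ring = 37 + 2·18 = 73
Stage 2: 37(ω_s−ω_c) = −73(ω_r−ω_c),  ω_s=0, ω_r=1
Stage 2: 37(0−ω_c) = −73(1−ω_c)  ⇒  110ω_c = 73  ⇒  ω_c = 73/110
  ⇒ ω_c²/ω_r² = 73/110
Coupling ω_r² = ω_c¹ ⇒ overall = 41/56 × 73/110 = 2993/6160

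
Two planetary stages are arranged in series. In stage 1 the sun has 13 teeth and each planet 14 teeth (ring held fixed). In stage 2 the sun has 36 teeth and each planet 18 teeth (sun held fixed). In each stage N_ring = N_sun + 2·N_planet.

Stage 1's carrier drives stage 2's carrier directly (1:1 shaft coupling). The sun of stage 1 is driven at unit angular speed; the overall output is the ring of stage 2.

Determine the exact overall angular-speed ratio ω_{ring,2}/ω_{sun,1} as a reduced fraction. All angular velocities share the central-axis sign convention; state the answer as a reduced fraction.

13/36

Stage 1: N_ring = 13 + 2·14 = 41
Stage 1: 13(ω_s−ω_c) = −41(ω_r−ω_c),  ω_r=0, ω_s=1
Stage 1: 13(1−ω_c) = −41(0−ω_c)  ⇒  54ω_c = 13  ⇒  ω_c = 13/54
  ⇒ ω_c¹/ω_s¹ = 13/54
Stage 2: N_ring = 36 + 2·18 = 72
Stage 2: 36(ω_s−ω_c) = −72(ω_r−ω_c),  ω_s=0, ω_c=1
Stage 2: ω_r = 1 − (36/72)(0−1) = 3/2
  ⇒ ω_r²/ω_c² = 3/2
Coupling ω_c² = ω_c¹ ⇒ overall = 13/54 × 3/2 = 13/36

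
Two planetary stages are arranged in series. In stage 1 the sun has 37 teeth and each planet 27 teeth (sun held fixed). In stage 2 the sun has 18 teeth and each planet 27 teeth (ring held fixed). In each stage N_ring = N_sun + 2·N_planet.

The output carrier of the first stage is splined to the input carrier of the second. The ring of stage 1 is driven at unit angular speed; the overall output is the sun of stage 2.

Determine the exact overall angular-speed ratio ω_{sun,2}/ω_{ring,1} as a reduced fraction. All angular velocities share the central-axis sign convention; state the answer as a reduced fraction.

455/128

Stage 1: N_ring = 37 + 2·27 = 91
Stage 1: 37(ω_s−ω_c) = −91(ω_r−ω_c),  ω_s=0, ω_r=1
Stage 1: 37(0−ω_c) = −91(1−ω_c)  ⇒  128ω_c = 91  ⇒  ω_c = 91/128
  ⇒ ω_c¹/ω_r¹ = 91/128
Stage 2: N_ring = 18 + 2·27 = 72
Stage 2: 18(ω_s−ω_c) = −72(ω_r−ω_c),  ω_r=0, ω_c=1
Stage 2: ω_s = 1 − (72/18)(0−1) = 5
  ⇒ ω_s²/ω_c² = 5
Coupling ω_c² = ω_c¹ ⇒ overall = 91/128 × 5 = 455/128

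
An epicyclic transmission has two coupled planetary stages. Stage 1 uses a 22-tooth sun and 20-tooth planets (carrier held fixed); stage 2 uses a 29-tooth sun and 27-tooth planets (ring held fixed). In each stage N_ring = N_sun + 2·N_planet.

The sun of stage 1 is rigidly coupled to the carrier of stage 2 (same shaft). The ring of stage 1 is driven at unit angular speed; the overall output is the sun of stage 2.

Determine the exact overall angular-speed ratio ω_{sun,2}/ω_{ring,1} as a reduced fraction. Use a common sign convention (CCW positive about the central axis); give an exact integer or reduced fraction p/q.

-3472/319

Stage 1: N_ring = 22 + 2·20 = 62
Stage 1: 22(ω_s−ω_c) = −62(ω_r−ω_c),  ω_c=0, ω_r=1
Stage 1: ω_s = 0 − (62/22)(1−0) = -31/11
  ⇒ ω_s¹/ω_r¹ = -31/11
Stage 2: N_ring = 29 + 2·27 = 83
Stage 2: 29(ω_s−ω_c) = −83(ω_r−ω_c),  ω_r=0, ω_c=1
Stage 2: ω_s = 1 − (83/29)(0−1) = 112/29
  ⇒ ω_s²/ω_c² = 112/29
Coupling ω_c² = ω_s¹ ⇒ overall = -31/11 × 112/29 = -3472/319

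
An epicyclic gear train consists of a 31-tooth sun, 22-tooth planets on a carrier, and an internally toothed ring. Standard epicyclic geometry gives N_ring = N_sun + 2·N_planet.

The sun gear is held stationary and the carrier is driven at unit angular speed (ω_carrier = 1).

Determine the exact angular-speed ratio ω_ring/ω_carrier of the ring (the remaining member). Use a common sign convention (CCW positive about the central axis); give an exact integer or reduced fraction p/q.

N_ring = 31 + 2·22 = 75
31(ω_s−ω_c) = −75(ω_r−ω_c),  ω_s=0, ω_c=1
ω_r = 1 − (31/75)(0−1) = 106/75
ω_r/ω_c = 106/75

106/75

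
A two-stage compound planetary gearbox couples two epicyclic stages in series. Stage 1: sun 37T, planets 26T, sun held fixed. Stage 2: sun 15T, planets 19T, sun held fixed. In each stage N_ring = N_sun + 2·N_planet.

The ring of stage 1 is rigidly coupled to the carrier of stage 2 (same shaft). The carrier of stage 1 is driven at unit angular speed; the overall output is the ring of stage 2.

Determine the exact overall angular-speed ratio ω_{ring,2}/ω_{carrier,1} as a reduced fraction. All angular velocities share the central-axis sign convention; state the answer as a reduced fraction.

8568/4717

Stage 1: N_ring = 37 + 2·26 = 89
Stage 1: 37(ω_s−ω_c) = −89(ω_r−ω_c),  ω_s=0, ω_c=1
Stage 1: ω_r = 1 − (37/89)(0−1) = 126/89
  ⇒ ω_r¹/ω_c¹ = 126/89
Stage 2: N_ring = 15 + 2·19 = 53
Stage 2: 15(ω_s−ω_c) = −53(ω_r−ω_c),  ω_s=0, ω_c=1
Stage 2: ω_r = 1 − (15/53)(0−1) = 68/53
  ⇒ ω_r²/ω_c² = 68/53
Coupling ω_c² = ω_r¹ ⇒ overall = 126/89 × 68/53 = 8568/4717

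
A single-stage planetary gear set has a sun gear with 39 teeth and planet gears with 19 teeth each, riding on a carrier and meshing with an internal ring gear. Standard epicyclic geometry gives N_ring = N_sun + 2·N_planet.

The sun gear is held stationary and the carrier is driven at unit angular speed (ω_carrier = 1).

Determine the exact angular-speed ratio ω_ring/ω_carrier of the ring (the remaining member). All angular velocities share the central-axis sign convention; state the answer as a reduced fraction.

116/77

N_ring = 39 + 2·19 = 77
39(ω_s−ω_c) = −77(ω_r−ω_c),  ω_s=0, ω_c=1
ω_r = 1 − (39/77)(0−1) = 116/77
ω_r/ω_c = 116/77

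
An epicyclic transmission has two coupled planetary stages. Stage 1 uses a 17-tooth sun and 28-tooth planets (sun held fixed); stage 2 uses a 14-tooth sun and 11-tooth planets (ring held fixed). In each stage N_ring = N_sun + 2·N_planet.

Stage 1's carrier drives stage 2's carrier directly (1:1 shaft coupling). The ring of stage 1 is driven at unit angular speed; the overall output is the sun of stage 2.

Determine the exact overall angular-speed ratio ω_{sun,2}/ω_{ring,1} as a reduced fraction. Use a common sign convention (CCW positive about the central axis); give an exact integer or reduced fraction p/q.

Stage 1: N_ring = 17 + 2·28 = 73
Stage 1: 17(ω_s−ω_c) = −73(ω_r−ω_c),  ω_s=0, ω_r=1
Stage 1: 17(0−ω_c) = −73(1−ω_c)  ⇒  90ω_c = 73  ⇒  ω_c = 73/90
  ⇒ ω_c¹/ω_r¹ = 73/90
Stage 2: N_ring = 14 + 2·11 = 36
Stage 2: 14(ω_s−ω_c) = −36(ω_r−ω_c),  ω_r=0, ω_c=1
Stage 2: ω_s = 1 − (36/14)(0−1) = 25/7
  ⇒ ω_s²/ω_c² = 25/7
Coupling ω_c² = ω_c¹ ⇒ overall = 73/90 × 25/7 = 365/126

365/126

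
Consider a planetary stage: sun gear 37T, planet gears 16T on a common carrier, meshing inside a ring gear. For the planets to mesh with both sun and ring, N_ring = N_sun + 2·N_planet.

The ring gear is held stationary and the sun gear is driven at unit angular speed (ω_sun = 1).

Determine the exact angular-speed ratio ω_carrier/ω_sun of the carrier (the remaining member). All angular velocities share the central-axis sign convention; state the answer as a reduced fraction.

37/106

N_ring = 37 + 2·16 = 69
37(ω_s−ω_c) = −69(ω_r−ω_c),  ω_r=0, ω_s=1
37(1−ω_c) = −69(0−ω_c)  ⇒  106ω_c = 37  ⇒  ω_c = 37/106
ω_c/ω_s = 37/106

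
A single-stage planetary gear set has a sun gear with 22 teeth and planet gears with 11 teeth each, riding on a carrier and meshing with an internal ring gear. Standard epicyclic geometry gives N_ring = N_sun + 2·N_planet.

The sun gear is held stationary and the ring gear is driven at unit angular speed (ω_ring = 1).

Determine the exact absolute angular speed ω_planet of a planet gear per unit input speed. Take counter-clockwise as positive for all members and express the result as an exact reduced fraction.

2

N_ring = 22 + 2·11 = 44
22(ω_s−ω_c) = −44(ω_r−ω_c),  ω_s=0, ω_r=1
22(0−ω_c) = −44(1−ω_c)  ⇒  66ω_c = 44  ⇒  ω_c = 2/3
sun–planet: 22·(0−2/3) = −11·(ω_p−ω_c)  ⇒  ω_p−ω_c = −(22/11)·(-2/3) = 4/3
ω_p = 2/3 + 4/3 = 2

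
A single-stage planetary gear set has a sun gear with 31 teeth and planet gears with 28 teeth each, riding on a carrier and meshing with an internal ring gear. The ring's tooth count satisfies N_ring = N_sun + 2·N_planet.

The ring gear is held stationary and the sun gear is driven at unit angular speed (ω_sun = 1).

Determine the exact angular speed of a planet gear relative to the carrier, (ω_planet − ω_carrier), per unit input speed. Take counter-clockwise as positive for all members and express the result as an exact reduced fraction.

N_ring = 31 + 2·28 = 87
31(ω_s−ω_c) = −87(ω_r−ω_c),  ω_r=0, ω_s=1
31(1−ω_c) = −87(0−ω_c)  ⇒  118ω_c = 31  ⇒  ω_c = 31/118
sun–planet: 31·(1−31/118) = −28·(ω_p−ω_c)  ⇒  ω_p−ω_c = −(31/28)·(87/118) = -2697/3304

-2697/3304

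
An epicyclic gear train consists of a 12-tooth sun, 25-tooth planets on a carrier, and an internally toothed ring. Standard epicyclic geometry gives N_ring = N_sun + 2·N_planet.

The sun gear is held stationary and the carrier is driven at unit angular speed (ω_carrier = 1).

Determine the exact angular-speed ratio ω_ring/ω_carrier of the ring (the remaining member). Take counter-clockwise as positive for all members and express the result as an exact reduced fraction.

37/31

N_ring = 12 + 2·25 = 62
12(ω_s−ω_c) = −62(ω_r−ω_c),  ω_s=0, ω_c=1
ω_r = 1 − (12/62)(0−1) = 37/31
ω_r/ω_c = 37/31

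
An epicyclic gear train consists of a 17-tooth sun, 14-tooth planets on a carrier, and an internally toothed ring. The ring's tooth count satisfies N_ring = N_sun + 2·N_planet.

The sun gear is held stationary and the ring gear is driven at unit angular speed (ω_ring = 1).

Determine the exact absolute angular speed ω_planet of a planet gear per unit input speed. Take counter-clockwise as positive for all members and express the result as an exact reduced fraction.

45/28

N_ring = 17 + 2·14 = 45
17(ω_s−ω_c) = −45(ω_r−ω_c),  ω_s=0, ω_r=1
17(0−ω_c) = −45(1−ω_c)  ⇒  62ω_c = 45  ⇒  ω_c = 45/62
sun–planet: 17·(0−45/62) = −14·(ω_p−ω_c)  ⇒  ω_p−ω_c = −(17/14)·(-45/62) = 765/868
ω_p = 45/62 + 765/868 = 45/28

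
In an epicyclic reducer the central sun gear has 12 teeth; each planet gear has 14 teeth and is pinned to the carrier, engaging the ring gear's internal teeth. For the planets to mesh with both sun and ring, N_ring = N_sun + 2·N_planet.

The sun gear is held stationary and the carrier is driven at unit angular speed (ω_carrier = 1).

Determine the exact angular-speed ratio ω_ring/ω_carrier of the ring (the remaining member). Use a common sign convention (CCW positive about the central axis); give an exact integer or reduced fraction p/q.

N_ring = 12 + 2·14 = 40
12(ω_s−ω_c) = −40(ω_r−ω_c),  ω_s=0, ω_c=1
ω_r = 1 − (12/40)(0−1) = 13/10
ω_r/ω_c = 13/10

13/10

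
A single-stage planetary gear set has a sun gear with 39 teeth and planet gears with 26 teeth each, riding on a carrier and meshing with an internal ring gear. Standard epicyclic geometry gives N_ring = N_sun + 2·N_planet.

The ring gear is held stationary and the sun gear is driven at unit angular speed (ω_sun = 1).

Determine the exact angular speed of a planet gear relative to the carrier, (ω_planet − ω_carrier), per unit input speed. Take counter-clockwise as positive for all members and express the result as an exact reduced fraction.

-21/20

N_ring = 39 + 2·26 = 91
39(ω_s−ω_c) = −91(ω_r−ω_c),  ω_r=0, ω_s=1
39(1−ω_c) = −91(0−ω_c)  ⇒  130ω_c = 39  ⇒  ω_c = 3/10
sun–planet: 39·(1−3/10) = −26·(ω_p−ω_c)  ⇒  ω_p−ω_c = −(39/26)·(7/10) = -21/20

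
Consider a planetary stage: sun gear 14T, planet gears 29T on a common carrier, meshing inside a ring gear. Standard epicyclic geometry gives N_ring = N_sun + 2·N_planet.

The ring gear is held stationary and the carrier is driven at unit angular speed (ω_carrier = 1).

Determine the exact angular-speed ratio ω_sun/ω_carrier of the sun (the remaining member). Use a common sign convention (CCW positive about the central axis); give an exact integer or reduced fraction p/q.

43/7

N_ring = 14 + 2·29 = 72
14(ω_s−ω_c) = −72(ω_r−ω_c),  ω_r=0, ω_c=1
ω_s = 1 − (72/14)(0−1) = 43/7
ω_s/ω_c = 43/7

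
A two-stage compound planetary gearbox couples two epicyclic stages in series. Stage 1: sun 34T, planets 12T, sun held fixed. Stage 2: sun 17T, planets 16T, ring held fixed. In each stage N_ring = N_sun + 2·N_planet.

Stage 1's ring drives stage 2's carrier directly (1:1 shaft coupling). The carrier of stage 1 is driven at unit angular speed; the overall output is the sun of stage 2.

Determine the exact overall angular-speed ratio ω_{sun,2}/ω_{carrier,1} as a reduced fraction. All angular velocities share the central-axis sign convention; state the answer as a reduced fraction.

3036/493

Stage 1: N_ring = 34 + 2·12 = 58
Stage 1: 34(ω_s−ω_c) = −58(ω_r−ω_c),  ω_s=0, ω_c=1
Stage 1: ω_r = 1 − (34/58)(0−1) = 46/29
  ⇒ ω_r¹/ω_c¹ = 46/29
Stage 2: N_ring = 17 + 2·16 = 49
Stage 2: 17(ω_s−ω_c) = −49(ω_r−ω_c),  ω_r=0, ω_c=1
Stage 2: ω_s = 1 − (49/17)(0−1) = 66/17
  ⇒ ω_s²/ω_c² = 66/17
Coupling ω_c² = ω_r¹ ⇒ overall = 46/29 × 66/17 = 3036/493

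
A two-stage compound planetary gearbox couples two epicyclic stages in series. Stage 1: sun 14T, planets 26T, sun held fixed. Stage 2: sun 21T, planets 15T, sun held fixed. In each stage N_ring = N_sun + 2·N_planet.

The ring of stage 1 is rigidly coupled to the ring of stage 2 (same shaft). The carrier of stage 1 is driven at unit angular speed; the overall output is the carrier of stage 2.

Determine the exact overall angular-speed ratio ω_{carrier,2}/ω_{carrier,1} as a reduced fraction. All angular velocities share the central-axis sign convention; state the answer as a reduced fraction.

85/99

Stage 1: N_ring = 14 + 2·26 = 66
Stage 1: 14(ω_s−ω_c) = −66(ω_r−ω_c),  ω_s=0, ω_c=1
Stage 1: ω_r = 1 − (14/66)(0−1) = 40/33
  ⇒ ω_r¹/ω_c¹ = 40/33
Stage 2: N_ring = 21 + 2·15 = 51
Stage 2: 21(ω_s−ω_c) = −51(ω_r−ω_c),  ω_s=0, ω_r=1
Stage 2: 21(0−ω_c) = −51(1−ω_c)  ⇒  72ω_c = 51  ⇒  ω_c = 17/24
  ⇒ ω_c²/ω_r² = 17/24
Coupling ω_r² = ω_r¹ ⇒ overall = 40/33 × 17/24 = 85/99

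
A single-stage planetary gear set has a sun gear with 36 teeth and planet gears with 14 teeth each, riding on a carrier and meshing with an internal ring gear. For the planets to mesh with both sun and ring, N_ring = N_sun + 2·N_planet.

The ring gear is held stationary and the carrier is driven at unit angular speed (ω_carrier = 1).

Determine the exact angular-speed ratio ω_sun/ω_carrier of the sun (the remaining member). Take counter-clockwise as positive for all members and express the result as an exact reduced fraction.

25/9

N_ring = 36 + 2·14 = 64
36(ω_s−ω_c) = −64(ω_r−ω_c),  ω_r=0, ω_c=1
ω_s = 1 − (64/36)(0−1) = 25/9
ω_s/ω_c = 25/9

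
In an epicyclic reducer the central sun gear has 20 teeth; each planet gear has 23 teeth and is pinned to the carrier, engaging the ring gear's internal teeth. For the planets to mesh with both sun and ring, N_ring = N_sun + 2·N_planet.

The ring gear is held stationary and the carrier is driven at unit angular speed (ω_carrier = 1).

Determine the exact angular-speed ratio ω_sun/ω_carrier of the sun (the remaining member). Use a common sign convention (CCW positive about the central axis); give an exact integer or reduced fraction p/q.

43/10

N_ring = 20 + 2·23 = 66
20(ω_s−ω_c) = −66(ω_r−ω_c),  ω_r=0, ω_c=1
ω_s = 1 − (66/20)(0−1) = 43/10
ω_s/ω_c = 43/10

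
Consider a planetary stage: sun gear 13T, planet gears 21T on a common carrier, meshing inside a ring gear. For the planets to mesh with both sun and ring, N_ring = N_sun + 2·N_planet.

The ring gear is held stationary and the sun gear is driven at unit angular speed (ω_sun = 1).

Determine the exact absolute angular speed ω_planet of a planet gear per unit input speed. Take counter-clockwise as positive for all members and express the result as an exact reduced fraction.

N_ring = 13 + 2·21 = 55
13(ω_s−ω_c) = −55(ω_r−ω_c),  ω_r=0, ω_s=1
13(1−ω_c) = −55(0−ω_c)  ⇒  68ω_c = 13  ⇒  ω_c = 13/68
sun–planet: 13·(1−13/68) = −21·(ω_p−ω_c)  ⇒  ω_p−ω_c = −(13/21)·(55/68) = -715/1428
ω_p = 13/68 − 715/1428 = -13/42

-13/42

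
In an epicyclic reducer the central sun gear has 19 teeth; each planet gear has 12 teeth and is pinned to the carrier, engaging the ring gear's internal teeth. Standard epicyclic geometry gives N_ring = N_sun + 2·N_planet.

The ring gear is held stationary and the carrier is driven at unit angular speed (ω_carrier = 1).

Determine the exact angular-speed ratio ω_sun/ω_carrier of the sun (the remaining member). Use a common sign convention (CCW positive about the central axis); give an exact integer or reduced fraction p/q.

62/19

N_ring = 19 + 2·12 = 43
19(ω_s−ω_c) = −43(ω_r−ω_c),  ω_r=0, ω_c=1
ω_s = 1 − (43/19)(0−1) = 62/19
ω_s/ω_c = 62/19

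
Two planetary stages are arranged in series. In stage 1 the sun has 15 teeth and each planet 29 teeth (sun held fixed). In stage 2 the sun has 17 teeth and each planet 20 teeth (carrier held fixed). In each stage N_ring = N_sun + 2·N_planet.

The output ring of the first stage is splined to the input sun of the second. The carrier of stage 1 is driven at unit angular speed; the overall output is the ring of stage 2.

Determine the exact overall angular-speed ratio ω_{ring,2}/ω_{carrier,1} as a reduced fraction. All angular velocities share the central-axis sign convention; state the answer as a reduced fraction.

-1496/4161

Stage 1: N_ring = 15 + 2·29 = 73
Stage 1: 15(ω_s−ω_c) = −73(ω_r−ω_c),  ω_s=0, ω_c=1
Stage 1: ω_r = 1 − (15/73)(0−1) = 88/73
  ⇒ ω_r¹/ω_c¹ = 88/73
Stage 2: N_ring = 17 + 2·20 = 57
Stage 2: 17(ω_s−ω_c) = −57(ω_r−ω_c),  ω_c=0, ω_s=1
Stage 2: ω_r = 0 − (17/57)(1−0) = -17/57
  ⇒ ω_r²/ω_s² = -17/57
Coupling ω_s² = ω_r¹ ⇒ overall = 88/73 × -17/57 = -1496/4161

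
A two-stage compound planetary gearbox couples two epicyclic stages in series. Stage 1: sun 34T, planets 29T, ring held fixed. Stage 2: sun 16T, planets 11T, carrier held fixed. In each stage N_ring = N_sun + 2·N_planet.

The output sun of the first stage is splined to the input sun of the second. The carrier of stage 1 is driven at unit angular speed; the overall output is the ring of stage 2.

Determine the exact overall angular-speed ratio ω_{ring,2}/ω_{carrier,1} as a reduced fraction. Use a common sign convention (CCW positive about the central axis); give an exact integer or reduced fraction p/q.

-504/323

Stage 1: N_ring = 34 + 2·29 = 92
Stage 1: 34(ω_s−ω_c) = −92(ω_r−ω_c),  ω_r=0, ω_c=1
Stage 1: ω_s = 1 − (92/34)(0−1) = 63/17
  ⇒ ω_s¹/ω_c¹ = 63/17
Stage 2: N_ring = 16 + 2·11 = 38
Stage 2: 16(ω_s−ω_c) = −38(ω_r−ω_c),  ω_c=0, ω_s=1
Stage 2: ω_r = 0 − (16/38)(1−0) = -8/19
  ⇒ ω_r²/ω_s² = -8/19
Coupling ω_s² = ω_s¹ ⇒ overall = 63/17 × -8/19 = -504/323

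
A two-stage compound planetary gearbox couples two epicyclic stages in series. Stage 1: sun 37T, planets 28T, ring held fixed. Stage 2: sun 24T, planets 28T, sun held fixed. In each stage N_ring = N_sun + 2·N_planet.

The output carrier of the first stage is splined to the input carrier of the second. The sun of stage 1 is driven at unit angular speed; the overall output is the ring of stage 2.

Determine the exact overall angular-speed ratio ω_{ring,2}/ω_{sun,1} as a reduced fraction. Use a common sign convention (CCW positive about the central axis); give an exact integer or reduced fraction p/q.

37/100

Stage 1: N_ring = 37 + 2·28 = 93
Stage 1: 37(ω_s−ω_c) = −93(ω_r−ω_c),  ω_r=0, ω_s=1
Stage 1: 37(1−ω_c) = −93(0−ω_c)  ⇒  130ω_c = 37  ⇒  ω_c = 37/130
  ⇒ ω_c¹/ω_s¹ = 37/130
Stage 2: N_ring = 24 + 2·28 = 80
Stage 2: 24(ω_s−ω_c) = −80(ω_r−ω_c),  ω_s=0, ω_c=1
Stage 2: ω_r = 1 − (24/80)(0−1) = 13/10
  ⇒ ω_r²/ω_c² = 13/10
Coupling ω_c² = ω_c¹ ⇒ overall = 37/130 × 13/10 = 37/100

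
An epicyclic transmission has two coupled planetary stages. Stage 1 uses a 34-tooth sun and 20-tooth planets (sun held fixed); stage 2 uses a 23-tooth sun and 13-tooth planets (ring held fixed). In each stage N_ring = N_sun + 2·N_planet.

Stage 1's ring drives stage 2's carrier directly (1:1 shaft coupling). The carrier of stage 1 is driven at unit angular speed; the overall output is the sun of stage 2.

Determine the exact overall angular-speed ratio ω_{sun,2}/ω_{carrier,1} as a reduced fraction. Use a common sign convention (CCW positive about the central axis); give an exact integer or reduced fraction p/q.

3888/851

Stage 1: N_ring = 34 + 2·20 = 74
Stage 1: 34(ω_s−ω_c) = −74(ω_r−ω_c),  ω_s=0, ω_c=1
Stage 1: ω_r = 1 − (34/74)(0−1) = 54/37
  ⇒ ω_r¹/ω_c¹ = 54/37
Stage 2: N_ring = 23 + 2·13 = 49
Stage 2: 23(ω_s−ω_c) = −49(ω_r−ω_c),  ω_r=0, ω_c=1
Stage 2: ω_s = 1 − (49/23)(0−1) = 72/23
  ⇒ ω_s²/ω_c² = 72/23
Coupling ω_c² = ω_r¹ ⇒ overall = 54/37 × 72/23 = 3888/851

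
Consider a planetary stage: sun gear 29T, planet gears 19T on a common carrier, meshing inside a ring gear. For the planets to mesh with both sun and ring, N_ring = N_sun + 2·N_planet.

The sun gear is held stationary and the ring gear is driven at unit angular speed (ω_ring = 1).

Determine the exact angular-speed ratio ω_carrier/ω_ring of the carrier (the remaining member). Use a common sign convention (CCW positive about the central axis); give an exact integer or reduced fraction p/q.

N_ring = 29 + 2·19 = 67
29(ω_s−ω_c) = −67(ω_r−ω_c),  ω_s=0, ω_r=1
29(0−ω_c) = −67(1−ω_c)  ⇒  96ω_c = 67  ⇒  ω_c = 67/96
ω_c/ω_r = 67/96

67/96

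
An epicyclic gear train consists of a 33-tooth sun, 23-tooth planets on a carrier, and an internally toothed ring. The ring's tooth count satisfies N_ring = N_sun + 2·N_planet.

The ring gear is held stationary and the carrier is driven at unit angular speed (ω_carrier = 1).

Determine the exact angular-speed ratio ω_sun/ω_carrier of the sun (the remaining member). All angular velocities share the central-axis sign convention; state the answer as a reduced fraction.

N_ring = 33 + 2·23 = 79
33(ω_s−ω_c) = −79(ω_r−ω_c),  ω_r=0, ω_c=1
ω_s = 1 − (79/33)(0−1) = 112/33
ω_s/ω_c = 112/33

112/33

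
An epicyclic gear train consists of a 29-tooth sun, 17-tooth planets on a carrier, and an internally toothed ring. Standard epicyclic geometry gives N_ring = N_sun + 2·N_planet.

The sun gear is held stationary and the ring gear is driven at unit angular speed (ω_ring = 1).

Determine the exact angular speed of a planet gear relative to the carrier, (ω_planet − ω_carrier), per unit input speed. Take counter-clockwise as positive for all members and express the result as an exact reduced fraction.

N_ring = 29 + 2·17 = 63
29(ω_s−ω_c) = −63(ω_r−ω_c),  ω_s=0, ω_r=1
29(0−ω_c) = −63(1−ω_c)  ⇒  92ω_c = 63  ⇒  ω_c = 63/92
sun–planet: 29·(0−63/92) = −17·(ω_p−ω_c)  ⇒  ω_p−ω_c = −(29/17)·(-63/92) = 1827/1564

1827/1564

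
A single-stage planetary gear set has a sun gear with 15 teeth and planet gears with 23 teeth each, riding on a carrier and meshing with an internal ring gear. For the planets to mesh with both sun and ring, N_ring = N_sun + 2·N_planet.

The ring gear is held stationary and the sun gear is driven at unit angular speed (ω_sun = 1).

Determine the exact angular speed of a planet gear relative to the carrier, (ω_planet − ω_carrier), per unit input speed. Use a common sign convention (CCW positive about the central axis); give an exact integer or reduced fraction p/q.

-915/1748

N_ring = 15 + 2·23 = 61
15(ω_s−ω_c) = −61(ω_r−ω_c),  ω_r=0, ω_s=1
15(1−ω_c) = −61(0−ω_c)  ⇒  76ω_c = 15  ⇒  ω_c = 15/76
sun–planet: 15·(1−15/76) = −23·(ω_p−ω_c)  ⇒  ω_p−ω_c = −(15/23)·(61/76) = -915/1748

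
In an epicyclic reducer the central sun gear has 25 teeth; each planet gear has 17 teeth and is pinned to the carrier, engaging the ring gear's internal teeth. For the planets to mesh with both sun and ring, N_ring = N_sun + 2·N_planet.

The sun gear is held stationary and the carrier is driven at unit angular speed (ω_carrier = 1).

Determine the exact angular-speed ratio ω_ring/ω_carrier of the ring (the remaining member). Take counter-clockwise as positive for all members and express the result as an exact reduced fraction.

84/59

N_ring = 25 + 2·17 = 59
25(ω_s−ω_c) = −59(ω_r−ω_c),  ω_s=0, ω_c=1
ω_r = 1 − (25/59)(0−1) = 84/59
ω_r/ω_c = 84/59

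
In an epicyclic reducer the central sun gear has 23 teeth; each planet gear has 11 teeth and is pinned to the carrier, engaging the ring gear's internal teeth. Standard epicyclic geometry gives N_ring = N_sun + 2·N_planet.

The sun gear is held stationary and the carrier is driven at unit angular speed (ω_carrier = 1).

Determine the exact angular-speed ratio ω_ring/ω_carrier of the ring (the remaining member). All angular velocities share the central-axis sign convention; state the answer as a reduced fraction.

N_ring = 23 + 2·11 = 45
23(ω_s−ω_c) = −45(ω_r−ω_c),  ω_s=0, ω_c=1
ω_r = 1 − (23/45)(0−1) = 68/45
ω_r/ω_c = 68/45

68/45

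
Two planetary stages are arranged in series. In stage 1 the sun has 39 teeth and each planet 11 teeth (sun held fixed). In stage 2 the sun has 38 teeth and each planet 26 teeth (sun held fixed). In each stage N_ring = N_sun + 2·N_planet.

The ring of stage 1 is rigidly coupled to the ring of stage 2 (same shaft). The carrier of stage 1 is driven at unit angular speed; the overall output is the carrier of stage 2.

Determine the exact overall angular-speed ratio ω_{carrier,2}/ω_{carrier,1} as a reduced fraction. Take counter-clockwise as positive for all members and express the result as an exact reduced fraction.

1125/976

Stage 1: N_ring = 39 + 2·11 = 61
Stage 1: 39(ω_s−ω_c) = −61(ω_r−ω_c),  ω_s=0, ω_c=1
Stage 1: ω_r = 1 − (39/61)(0−1) = 100/61
  ⇒ ω_r¹/ω_c¹ = 100/61
Stage 2: N_ring = 38 + 2·26 = 90
Stage 2: 38(ω_s−ω_c) = −90(ω_r−ω_c),  ω_s=0, ω_r=1
Stage 2: 38(0−ω_c) = −90(1−ω_c)  ⇒  128ω_c = 90  ⇒  ω_c = 45/64
  ⇒ ω_c²/ω_r² = 45/64
Coupling ω_r² = ω_r¹ ⇒ overall = 100/61 × 45/64 = 1125/976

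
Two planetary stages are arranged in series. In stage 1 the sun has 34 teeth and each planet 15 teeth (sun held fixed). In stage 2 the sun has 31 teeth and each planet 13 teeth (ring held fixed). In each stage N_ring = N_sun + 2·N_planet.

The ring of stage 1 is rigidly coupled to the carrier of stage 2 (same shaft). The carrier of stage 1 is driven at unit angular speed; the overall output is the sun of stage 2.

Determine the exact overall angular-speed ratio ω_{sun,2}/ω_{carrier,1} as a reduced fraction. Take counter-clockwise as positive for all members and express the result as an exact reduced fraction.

539/124

Stage 1: N_ring = 34 + 2·15 = 64
Stage 1: 34(ω_s−ω_c) = −64(ω_r−ω_c),  ω_s=0, ω_c=1
Stage 1: ω_r = 1 − (34/64)(0−1) = 49/32
  ⇒ ω_r¹/ω_c¹ = 49/32
Stage 2: N_ring = 31 + 2·13 = 57
Stage 2: 31(ω_s−ω_c) = −57(ω_r−ω_c),  ω_r=0, ω_c=1
Stage 2: ω_s = 1 − (57/31)(0−1) = 88/31
  ⇒ ω_s²/ω_c² = 88/31
Coupling ω_c² = ω_r¹ ⇒ overall = 49/32 × 88/31 = 539/124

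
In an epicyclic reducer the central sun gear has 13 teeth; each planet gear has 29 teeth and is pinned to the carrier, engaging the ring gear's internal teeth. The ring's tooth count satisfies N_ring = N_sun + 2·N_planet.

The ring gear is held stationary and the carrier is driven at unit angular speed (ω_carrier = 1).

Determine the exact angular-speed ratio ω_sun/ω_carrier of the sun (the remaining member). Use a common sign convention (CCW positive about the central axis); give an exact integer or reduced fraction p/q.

N_ring = 13 + 2·29 = 71
13(ω_s−ω_c) = −71(ω_r−ω_c),  ω_r=0, ω_c=1
ω_s = 1 − (71/13)(0−1) = 84/13
ω_s/ω_c = 84/13

84/13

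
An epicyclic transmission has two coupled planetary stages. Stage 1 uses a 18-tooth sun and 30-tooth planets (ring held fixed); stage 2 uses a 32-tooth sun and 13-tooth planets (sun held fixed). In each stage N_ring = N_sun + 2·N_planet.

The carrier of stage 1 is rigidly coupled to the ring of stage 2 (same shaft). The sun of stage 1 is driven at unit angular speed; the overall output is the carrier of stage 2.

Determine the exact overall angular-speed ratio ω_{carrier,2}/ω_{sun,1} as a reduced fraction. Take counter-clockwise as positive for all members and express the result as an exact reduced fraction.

29/240

Stage 1: N_ring = 18 + 2·30 = 78
Stage 1: 18(ω_s−ω_c) = −78(ω_r−ω_c),  ω_r=0, ω_s=1
Stage 1: 18(1−ω_c) = −78(0−ω_c)  ⇒  96ω_c = 18  ⇒  ω_c = 3/16
  ⇒ ω_c¹/ω_s¹ = 3/16
Stage 2: N_ring = 32 + 2·13 = 58
Stage 2: 32(ω_s−ω_c) = −58(ω_r−ω_c),  ω_s=0, ω_r=1
Stage 2: 32(0−ω_c) = −58(1−ω_c)  ⇒  90ω_c = 58  ⇒  ω_c = 29/45
  ⇒ ω_c²/ω_r² = 29/45
Coupling ω_r² = ω_c¹ ⇒ overall = 3/16 × 29/45 = 29/240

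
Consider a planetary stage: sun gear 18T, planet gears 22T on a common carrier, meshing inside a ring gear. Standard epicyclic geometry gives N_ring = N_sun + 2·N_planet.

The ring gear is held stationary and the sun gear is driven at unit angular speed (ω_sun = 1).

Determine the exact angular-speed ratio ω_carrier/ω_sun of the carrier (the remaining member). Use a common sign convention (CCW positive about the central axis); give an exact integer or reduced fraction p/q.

9/40

N_ring = 18 + 2·22 = 62
18(ω_s−ω_c) = −62(ω_r−ω_c),  ω_r=0, ω_s=1
18(1−ω_c) = −62(0−ω_c)  ⇒  80ω_c = 18  ⇒  ω_c = 9/40
ω_c/ω_s = 9/40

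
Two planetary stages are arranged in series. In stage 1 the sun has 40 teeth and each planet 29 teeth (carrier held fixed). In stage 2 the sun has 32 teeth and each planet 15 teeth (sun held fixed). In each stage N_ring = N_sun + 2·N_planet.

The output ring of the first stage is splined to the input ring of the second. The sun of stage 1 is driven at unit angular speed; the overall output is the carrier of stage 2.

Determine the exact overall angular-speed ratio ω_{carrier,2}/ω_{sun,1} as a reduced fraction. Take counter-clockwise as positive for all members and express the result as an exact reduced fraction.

Stage 1: N_ring = 40 + 2·29 = 98
Stage 1: 40(ω_s−ω_c) = −98(ω_r−ω_c),  ω_c=0, ω_s=1
Stage 1: ω_r = 0 − (40/98)(1−0) = -20/49
  ⇒ ω_r¹/ω_s¹ = -20/49
Stage 2: N_ring = 32 + 2·15 = 62
Stage 2: 32(ω_s−ω_c) = −62(ω_r−ω_c),  ω_s=0, ω_r=1
Stage 2: 32(0−ω_c) = −62(1−ω_c)  ⇒  94ω_c = 62  ⇒  ω_c = 31/47
  ⇒ ω_c²/ω_r² = 31/47
Coupling ω_r² = ω_r¹ ⇒ overall = -20/49 × 31/47 = -620/2303

-620/2303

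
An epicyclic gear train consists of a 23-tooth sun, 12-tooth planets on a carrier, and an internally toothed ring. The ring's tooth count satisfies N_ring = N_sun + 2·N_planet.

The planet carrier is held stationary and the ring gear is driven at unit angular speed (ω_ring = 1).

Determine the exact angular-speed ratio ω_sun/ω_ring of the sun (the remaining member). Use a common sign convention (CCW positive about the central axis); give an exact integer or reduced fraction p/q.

-47/23

N_ring = 23 + 2·12 = 47
23(ω_s−ω_c) = −47(ω_r−ω_c),  ω_c=0, ω_r=1
ω_s = 0 − (47/23)(1−0) = -47/23
ω_s/ω_r = -47/23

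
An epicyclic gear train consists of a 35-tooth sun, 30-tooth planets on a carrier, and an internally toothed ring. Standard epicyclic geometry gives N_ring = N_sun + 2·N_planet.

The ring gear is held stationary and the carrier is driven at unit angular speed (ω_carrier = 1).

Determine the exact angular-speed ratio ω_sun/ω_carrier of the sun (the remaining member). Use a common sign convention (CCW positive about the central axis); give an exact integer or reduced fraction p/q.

26/7

N_ring = 35 + 2·30 = 95
35(ω_s−ω_c) = −95(ω_r−ω_c),  ω_r=0, ω_c=1
ω_s = 1 − (95/35)(0−1) = 26/7
ω_s/ω_c = 26/7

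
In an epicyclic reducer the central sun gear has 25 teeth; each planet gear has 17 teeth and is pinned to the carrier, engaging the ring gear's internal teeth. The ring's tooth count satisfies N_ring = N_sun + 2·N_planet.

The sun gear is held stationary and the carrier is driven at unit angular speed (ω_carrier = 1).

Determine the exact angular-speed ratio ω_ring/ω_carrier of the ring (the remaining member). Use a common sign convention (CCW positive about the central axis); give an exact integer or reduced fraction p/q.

84/59

N_ring = 25 + 2·17 = 59
25(ω_s−ω_c) = −59(ω_r−ω_c),  ω_s=0, ω_c=1
ω_r = 1 − (25/59)(0−1) = 84/59
ω_r/ω_c = 84/59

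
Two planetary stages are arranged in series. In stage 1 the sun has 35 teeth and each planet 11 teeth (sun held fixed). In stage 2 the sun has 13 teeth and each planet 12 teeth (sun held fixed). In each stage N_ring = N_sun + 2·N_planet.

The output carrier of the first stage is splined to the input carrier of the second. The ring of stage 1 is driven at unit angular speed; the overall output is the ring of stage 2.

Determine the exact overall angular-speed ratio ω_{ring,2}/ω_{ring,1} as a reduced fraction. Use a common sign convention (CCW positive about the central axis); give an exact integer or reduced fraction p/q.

Stage 1: N_ring = 35 + 2·11 = 57
Stage 1: 35(ω_s−ω_c) = −57(ω_r−ω_c),  ω_s=0, ω_r=1
Stage 1: 35(0−ω_c) = −57(1−ω_c)  ⇒  92ω_c = 57  ⇒  ω_c = 57/92
  ⇒ ω_c¹/ω_r¹ = 57/92
Stage 2: N_ring = 13 + 2·12 = 37
Stage 2: 13(ω_s−ω_c) = −37(ω_r−ω_c),  ω_s=0, ω_c=1
Stage 2: ω_r = 1 − (13/37)(0−1) = 50/37
  ⇒ ω_r²/ω_c² = 50/37
Coupling ω_c² = ω_c¹ ⇒ overall = 57/92 × 50/37 = 1425/1702

1425/1702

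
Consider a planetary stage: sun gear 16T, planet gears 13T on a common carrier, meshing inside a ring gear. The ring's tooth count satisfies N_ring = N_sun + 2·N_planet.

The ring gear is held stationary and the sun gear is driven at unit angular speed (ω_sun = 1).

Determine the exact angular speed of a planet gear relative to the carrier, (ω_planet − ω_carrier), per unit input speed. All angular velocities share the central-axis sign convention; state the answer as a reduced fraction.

N_ring = 16 + 2·13 = 42
16(ω_s−ω_c) = −42(ω_r−ω_c),  ω_r=0, ω_s=1
16(1−ω_c) = −42(0−ω_c)  ⇒  58ω_c = 16  ⇒  ω_c = 8/29
sun–planet: 16·(1−8/29) = −13·(ω_p−ω_c)  ⇒  ω_p−ω_c = −(16/13)·(21/29) = -336/377

-336/377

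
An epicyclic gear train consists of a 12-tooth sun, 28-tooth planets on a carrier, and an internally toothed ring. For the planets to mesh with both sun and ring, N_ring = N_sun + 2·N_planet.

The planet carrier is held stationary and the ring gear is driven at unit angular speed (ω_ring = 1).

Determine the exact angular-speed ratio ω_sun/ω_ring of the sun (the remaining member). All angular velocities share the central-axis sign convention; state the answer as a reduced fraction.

-17/3

N_ring = 12 + 2·28 = 68
12(ω_s−ω_c) = −68(ω_r−ω_c),  ω_c=0, ω_r=1
ω_s = 0 − (68/12)(1−0) = -17/3
ω_s/ω_r = -17/3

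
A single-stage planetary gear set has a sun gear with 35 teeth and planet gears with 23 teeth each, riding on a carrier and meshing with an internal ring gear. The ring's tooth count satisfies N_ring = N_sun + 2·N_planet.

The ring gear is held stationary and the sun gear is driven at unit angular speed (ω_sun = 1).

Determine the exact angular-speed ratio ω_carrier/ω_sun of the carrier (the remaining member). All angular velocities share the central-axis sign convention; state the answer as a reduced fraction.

N_ring = 35 + 2·23 = 81
35(ω_s−ω_c) = −81(ω_r−ω_c),  ω_r=0, ω_s=1
35(1−ω_c) = −81(0−ω_c)  ⇒  116ω_c = 35  ⇒  ω_c = 35/116
ω_c/ω_s = 35/116

35/116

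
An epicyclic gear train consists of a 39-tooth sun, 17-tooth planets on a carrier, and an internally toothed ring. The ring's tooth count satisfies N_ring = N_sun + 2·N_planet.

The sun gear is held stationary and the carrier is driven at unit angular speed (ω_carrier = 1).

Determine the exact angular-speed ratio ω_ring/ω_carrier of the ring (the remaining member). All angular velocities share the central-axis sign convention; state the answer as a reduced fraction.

112/73

N_ring = 39 + 2·17 = 73
39(ω_s−ω_c) = −73(ω_r−ω_c),  ω_s=0, ω_c=1
ω_r = 1 − (39/73)(0−1) = 112/73
ω_r/ω_c = 112/73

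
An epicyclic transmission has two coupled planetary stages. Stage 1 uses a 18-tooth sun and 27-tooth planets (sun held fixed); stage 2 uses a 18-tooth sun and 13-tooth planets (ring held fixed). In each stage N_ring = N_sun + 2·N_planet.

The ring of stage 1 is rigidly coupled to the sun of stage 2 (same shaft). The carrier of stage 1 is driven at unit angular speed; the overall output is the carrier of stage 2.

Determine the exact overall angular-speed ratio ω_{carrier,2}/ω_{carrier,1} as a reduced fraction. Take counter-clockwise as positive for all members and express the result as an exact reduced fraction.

Stage 1: N_ring = 18 + 2·27 = 72
Stage 1: 18(ω_s−ω_c) = −72(ω_r−ω_c),  ω_s=0, ω_c=1
Stage 1: ω_r = 1 − (18/72)(0−1) = 5/4
  ⇒ ω_r¹/ω_c¹ = 5/4
Stage 2: N_ring = 18 + 2·13 = 44
Stage 2: 18(ω_s−ω_c) = −44(ω_r−ω_c),  ω_r=0, ω_s=1
Stage 2: 18(1−ω_c) = −44(0−ω_c)  ⇒  62ω_c = 18  ⇒  ω_c = 9/31
  ⇒ ω_c²/ω_s² = 9/31
Coupling ω_s² = ω_r¹ ⇒ overall = 5/4 × 9/31 = 45/124

45/124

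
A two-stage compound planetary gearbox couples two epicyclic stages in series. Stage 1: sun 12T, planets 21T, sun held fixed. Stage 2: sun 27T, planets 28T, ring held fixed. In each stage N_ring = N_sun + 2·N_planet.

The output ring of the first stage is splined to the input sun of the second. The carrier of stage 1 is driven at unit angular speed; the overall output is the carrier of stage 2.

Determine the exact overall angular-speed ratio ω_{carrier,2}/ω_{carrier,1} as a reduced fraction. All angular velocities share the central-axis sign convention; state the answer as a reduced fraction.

Stage 1: N_ring = 12 + 2·21 = 54
Stage 1: 12(ω_s−ω_c) = −54(ω_r−ω_c),  ω_s=0, ω_c=1
Stage 1: ω_r = 1 − (12/54)(0−1) = 11/9
  ⇒ ω_r¹/ω_c¹ = 11/9
Stage 2: N_ring = 27 + 2·28 = 83
Stage 2: 27(ω_s−ω_c) = −83(ω_r−ω_c),  ω_r=0, ω_s=1
Stage 2: 27(1−ω_c) = −83(0−ω_c)  ⇒  110ω_c = 27  ⇒  ω_c = 27/110
  ⇒ ω_c²/ω_s² = 27/110
Coupling ω_s² = ω_r¹ ⇒ overall = 11/9 × 27/110 = 3/10

3/10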